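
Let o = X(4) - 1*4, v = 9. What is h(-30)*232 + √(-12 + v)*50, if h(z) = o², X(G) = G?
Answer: 50*I*√3 ≈ 86.603*I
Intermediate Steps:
o = 0 (o = 4 - 1*4 = 4 - 4 = 0)
h(z) = 0 (h(z) = 0² = 0)
h(-30)*232 + √(-12 + v)*50 = 0*232 + √(-12 + 9)*50 = 0 + √(-3)*50 = 0 + (I*√3)*50 = 0 + 50*I*√3 = 50*I*√3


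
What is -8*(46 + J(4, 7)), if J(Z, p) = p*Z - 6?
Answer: -544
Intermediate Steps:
J(Z, p) = -6 + Z*p (J(Z, p) = Z*p - 6 = -6 + Z*p)
-8*(46 + J(4, 7)) = -8*(46 + (-6 + 4*7)) = -8*(46 + (-6 + 28)) = -8*(46 + 22) = -8*68 = -544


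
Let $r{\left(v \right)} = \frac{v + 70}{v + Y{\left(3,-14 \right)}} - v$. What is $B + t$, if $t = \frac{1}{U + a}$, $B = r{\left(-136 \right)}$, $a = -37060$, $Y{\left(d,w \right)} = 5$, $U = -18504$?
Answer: $\frac{993595317}{7278884} \approx 136.5$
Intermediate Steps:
$r{\left(v \right)} = - v + \frac{70 + v}{5 + v}$ ($r{\left(v \right)} = \frac{v + 70}{v + 5} - v = \frac{70 + v}{5 + v} - v = - v + \frac{70 + v}{5 + v}$)
$B = \frac{17882}{131}$ ($B = \frac{70 - \left(-136\right)^{2} - -544}{5 - 136} = \frac{70 - 18496 + 544}{-131} = - \frac{70 - 18496 + 544}{131} = \left(- \frac{1}{131}\right) \left(-17882\right) = \frac{17882}{131} \approx 136.5$)
$t = - \frac{1}{55564}$ ($t = \frac{1}{-18504 - 37060} = \frac{1}{-55564} = - \frac{1}{55564} \approx -1.7997 \cdot 10^{-5}$)
$B + t = \frac{17882}{131} - \frac{1}{55564} = \frac{993595317}{7278884}$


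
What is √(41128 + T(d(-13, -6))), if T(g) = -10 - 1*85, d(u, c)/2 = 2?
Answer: √41033 ≈ 202.57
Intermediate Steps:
d(u, c) = 4 (d(u, c) = 2*2 = 4)
T(g) = -95 (T(g) = -10 - 85 = -95)
√(41128 + T(d(-13, -6))) = √(41128 - 95) = √41033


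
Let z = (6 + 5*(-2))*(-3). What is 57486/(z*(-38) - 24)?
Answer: -9581/80 ≈ -119.76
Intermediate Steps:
z = 12 (z = (6 - 10)*(-3) = -4*(-3) = 12)
57486/(z*(-38) - 24) = 57486/(12*(-38) - 24) = 57486/(-456 - 24) = 57486/(-480) = 57486*(-1/480) = -9581/80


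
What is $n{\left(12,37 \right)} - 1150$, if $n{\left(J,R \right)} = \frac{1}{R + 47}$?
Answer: $- \frac{96599}{84} \approx -1150.0$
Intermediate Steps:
$n{\left(J,R \right)} = \frac{1}{47 + R}$
$n{\left(12,37 \right)} - 1150 = \frac{1}{47 + 37} - 1150 = \frac{1}{84} - 1150 = - \frac{96599}{84}$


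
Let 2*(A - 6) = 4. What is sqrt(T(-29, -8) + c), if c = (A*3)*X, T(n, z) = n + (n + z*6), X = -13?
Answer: I*sqrt(418) ≈ 20.445*I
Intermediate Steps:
T(n, z) = 2*n + 6*z (T(n, z) = n + (n + 6*z) = 2*n + 6*z)
A = 8 (A = 6 + (1/2)*4 = 6 + 2 = 8)
c = -312 (c = (8*3)*(-13) = 24*(-13) = -312)
sqrt(T(-29, -8) + c) = sqrt((2*(-29) + 6*(-8)) - 312) = sqrt((-58 - 48) - 312) = sqrt(-106 - 312) = sqrt(-418) = I*sqrt(418)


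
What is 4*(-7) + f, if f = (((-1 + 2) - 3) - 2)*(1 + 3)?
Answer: -44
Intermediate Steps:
f = -16 (f = ((1 - 3) - 2)*4 = (-2 - 2)*4 = -4*4 = -16)
4*(-7) + f = 4*(-7) - 16 = -28 - 16 = -44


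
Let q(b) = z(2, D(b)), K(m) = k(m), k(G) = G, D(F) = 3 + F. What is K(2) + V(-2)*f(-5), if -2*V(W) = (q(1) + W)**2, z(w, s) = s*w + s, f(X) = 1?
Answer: -48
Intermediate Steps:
K(m) = m
z(w, s) = s + s*w
q(b) = 9 + 3*b (q(b) = (3 + b)*(1 + 2) = (3 + b)*3 = 9 + 3*b)
V(W) = -(12 + W)**2/2 (V(W) = -((9 + 3*1) + W)**2/2 = -((9 + 3) + W)**2/2 = -(12 + W)**2/2)
K(2) + V(-2)*f(-5) = 2 - (12 - 2)**2/2*1 = 2 - 1/2*10**2*1 = 2 - 1/2*100*1 = 2 - 50*1 = 2 - 50 = -48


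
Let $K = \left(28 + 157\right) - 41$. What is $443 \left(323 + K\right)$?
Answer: $206881$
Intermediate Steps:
$K = 144$ ($K = 185 + \left(-82 + 41\right) = 185 - 41 = 144$)
$443 \left(323 + K\right) = 443 \left(323 + 144\right) = 443 \cdot 467 = 206881$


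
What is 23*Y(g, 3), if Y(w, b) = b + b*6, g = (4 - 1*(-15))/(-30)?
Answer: 483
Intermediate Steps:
g = -19/30 (g = (4 + 15)*(-1/30) = 19*(-1/30) = -19/30 ≈ -0.63333)
Y(w, b) = 7*b (Y(w, b) = b + 6*b = 7*b)
23*Y(g, 3) = 23*(7*3) = 23*21 = 483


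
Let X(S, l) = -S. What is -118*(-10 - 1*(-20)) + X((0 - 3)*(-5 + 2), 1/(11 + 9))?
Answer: -1189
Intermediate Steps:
-118*(-10 - 1*(-20)) + X((0 - 3)*(-5 + 2), 1/(11 + 9)) = -118*(-10 - 1*(-20)) - (0 - 3)*(-5 + 2) = -118*(-10 + 20) - (-3)*(-3) = -118*10 - 1*9 = -1180 - 9 = -1189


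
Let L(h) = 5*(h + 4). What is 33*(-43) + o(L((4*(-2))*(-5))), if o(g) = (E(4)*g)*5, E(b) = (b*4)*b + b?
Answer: 73381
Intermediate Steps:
E(b) = b + 4*b**2 (E(b) = (4*b)*b + b = 4*b**2 + b = b + 4*b**2)
L(h) = 20 + 5*h (L(h) = 5*(4 + h) = 20 + 5*h)
o(g) = 340*g (o(g) = ((4*(1 + 4*4))*g)*5 = ((4*(1 + 16))*g)*5 = ((4*17)*g)*5 = (68*g)*5 = 340*g)
33*(-43) + o(L((4*(-2))*(-5))) = 33*(-43) + 340*(20 + 5*((4*(-2))*(-5))) = -1419 + 340*(20 + 5*(-8*(-5))) = -1419 + 340*(20 + 5*40) = -1419 + 340*(20 + 200) = -1419 + 340*220 = -1419 + 74800 = 73381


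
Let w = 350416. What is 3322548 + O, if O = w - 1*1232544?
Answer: 2440420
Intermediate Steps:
O = -882128 (O = 350416 - 1*1232544 = 350416 - 1232544 = -882128)
3322548 + O = 3322548 - 882128 = 2440420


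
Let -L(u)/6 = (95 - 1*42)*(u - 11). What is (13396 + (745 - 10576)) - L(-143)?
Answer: -45407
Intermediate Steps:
L(u) = 3498 - 318*u (L(u) = -6*(95 - 1*42)*(u - 11) = -6*(95 - 42)*(-11 + u) = -318*(-11 + u) = -6*(-583 + 53*u) = 3498 - 318*u)
(13396 + (745 - 10576)) - L(-143) = (13396 + (745 - 10576)) - (3498 - 318*(-143)) = (13396 - 9831) - (3498 + 45474) = 3565 - 1*48972 = 3565 - 48972 = -45407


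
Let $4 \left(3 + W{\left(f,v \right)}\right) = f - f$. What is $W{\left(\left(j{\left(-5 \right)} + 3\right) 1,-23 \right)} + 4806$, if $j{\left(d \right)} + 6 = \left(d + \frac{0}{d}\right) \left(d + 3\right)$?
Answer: $4803$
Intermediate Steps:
$j{\left(d \right)} = -6 + d \left(3 + d\right)$ ($j{\left(d \right)} = -6 + \left(d + \frac{0}{d}\right) \left(d + 3\right) = -6 + \left(d + 0\right) \left(3 + d\right) = -6 + d \left(3 + d\right)$)
$W{\left(f,v \right)} = -3$ ($W{\left(f,v \right)} = -3 + \frac{f - f}{4} = -3 + \frac{1}{4} \cdot 0 = -3 + 0 = -3$)
$W{\left(\left(j{\left(-5 \right)} + 3\right) 1,-23 \right)} + 4806 = -3 + 4806 = 4803$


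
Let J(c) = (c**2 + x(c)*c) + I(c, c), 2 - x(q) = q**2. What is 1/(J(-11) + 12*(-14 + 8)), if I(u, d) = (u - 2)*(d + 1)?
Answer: 1/1488 ≈ 0.00067204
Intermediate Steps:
I(u, d) = (1 + d)*(-2 + u) (I(u, d) = (-2 + u)*(1 + d) = (1 + d)*(-2 + u))
x(q) = 2 - q**2
J(c) = -2 - c + 2*c**2 + c*(2 - c**2) (J(c) = (c**2 + (2 - c**2)*c) + (-2 + c - 2*c + c*c) = (c**2 + c*(2 - c**2)) + (-2 + c - 2*c + c**2) = (c**2 + c*(2 - c**2)) + (-2 + c**2 - c) = -2 - c + 2*c**2 + c*(2 - c**2))
1/(J(-11) + 12*(-14 + 8)) = 1/((-2 - 11 - 1*(-11)**3 + 2*(-11)**2) + 12*(-14 + 8)) = 1/((-2 - 11 - 1*(-1331) + 2*121) + 12*(-6)) = 1/((-2 - 11 + 1331 + 242) - 72) = 1/(1560 - 72) = 1/1488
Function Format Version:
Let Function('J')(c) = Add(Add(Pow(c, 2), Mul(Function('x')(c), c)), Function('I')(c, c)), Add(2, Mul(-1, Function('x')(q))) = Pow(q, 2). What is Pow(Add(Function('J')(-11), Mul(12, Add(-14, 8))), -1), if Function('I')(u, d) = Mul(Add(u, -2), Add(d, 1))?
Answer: Rational(1, 1488) ≈ 0.00067204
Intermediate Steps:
Function('I')(u, d) = Mul(Add(1, d), Add(-2, u)) (Function('I')(u, d) = Mul(Add(-2, u), Add(1, d)) = Mul(Add(1, d), Add(-2, u)))
Function('x')(q) = Add(2, Mul(-1, Pow(q, 2)))
Function('J')(c) = Add(-2, Mul(-1, c), Mul(2, Pow(c, 2)), Mul(c, Add(2, Mul(-1, Pow(c, 2))))) (Function('J')(c) = Add(Add(Pow(c, 2), Mul(Add(2, Mul(-1, Pow(c, 2))), c)), Add(-2, c, Mul(-2, c), Mul(c, c))) = Add(Add(Pow(c, 2), Mul(c, Add(2, Mul(-1, Pow(c, 2))))), Add(-2, c, Mul(-2, c), Pow(c, 2))) = Add(Add(Pow(c, 2), Mul(c, Add(2, Mul(-1, Pow(c, 2))))), Add(-2, Pow(c, 2), Mul(-1, c))) = Add(-2, Mul(-1, c), Mul(2, Pow(c, 2)), Mul(c, Add(2, Mul(-1, Pow(c, 2))))))
Pow(Add(Function('J')(-11), Mul(12, Add(-14, 8))), -1) = Pow(Add(Add(-2, -11, Mul(-1, Pow(-11, 3)), Mul(2, Pow(-11, 2))), Mul(12, Add(-14, 8))), -1) = Pow(Add(Add(-2, -11, Mul(-1, -1331), Mul(2, 121)), Mul(12, -6)), -1) = Pow(Add(Add(-2, -11, 1331, 242), -72), -1) = Pow(Add(1560, -72), -1) = Pow(1488, -1) = Rational(1, 1488)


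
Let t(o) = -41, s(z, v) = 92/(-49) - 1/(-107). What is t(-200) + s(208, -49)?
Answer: -224758/5243 ≈ -42.868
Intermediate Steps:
s(z, v) = -9795/5243 (s(z, v) = 92*(-1/49) - 1*(-1/107) = -92/49 + 1/107 = -9795/5243)
t(-200) + s(208, -49) = -41 - 9795/5243 = -224758/5243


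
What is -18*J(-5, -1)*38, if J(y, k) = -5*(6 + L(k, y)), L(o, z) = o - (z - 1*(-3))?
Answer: 23940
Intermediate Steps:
L(o, z) = -3 + o - z (L(o, z) = o - (z + 3) = o - (3 + z) = o + (-3 - z) = -3 + o - z)
J(y, k) = -15 - 5*k + 5*y (J(y, k) = -5*(6 + (-3 + k - y)) = -5*(3 + k - y) = -15 - 5*k + 5*y)
-18*J(-5, -1)*38 = -18*(-15 - 5*(-1) + 5*(-5))*38 = -18*(-15 + 5 - 25)*38 = -18*(-35)*38 = 630*38 = 23940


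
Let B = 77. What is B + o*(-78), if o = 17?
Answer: -1249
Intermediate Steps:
B + o*(-78) = 77 + 17*(-78) = 77 - 1326 = -1249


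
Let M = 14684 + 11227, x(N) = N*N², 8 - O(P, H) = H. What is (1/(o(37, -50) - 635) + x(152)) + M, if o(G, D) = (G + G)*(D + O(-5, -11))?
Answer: 10361978950/2929 ≈ 3.5377e+6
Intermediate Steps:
O(P, H) = 8 - H
o(G, D) = 2*G*(19 + D) (o(G, D) = (G + G)*(D + (8 - 1*(-11))) = (2*G)*(D + (8 + 11)) = (2*G)*(D + 19) = (2*G)*(19 + D) = 2*G*(19 + D))
x(N) = N³
M = 25911
(1/(o(37, -50) - 635) + x(152)) + M = (1/(2*37*(19 - 50) - 635) + 152³) + 25911 = (1/(2*37*(-31) - 635) + 3511808) + 25911 = (1/(-2294 - 635) + 3511808) + 25911 = (1/(-2929) + 3511808) + 25911 = (-1/2929 + 3511808) + 25911 = 10286085631/2929 + 25911 = 10361978950/2929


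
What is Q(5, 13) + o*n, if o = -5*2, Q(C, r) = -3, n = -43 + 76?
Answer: -333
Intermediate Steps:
n = 33
o = -10
Q(5, 13) + o*n = -3 - 10*33 = -3 - 330 = -333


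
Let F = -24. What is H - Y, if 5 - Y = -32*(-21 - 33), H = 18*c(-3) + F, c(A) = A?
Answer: 1645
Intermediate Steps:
H = -78 (H = 18*(-3) - 24 = -54 - 24 = -78)
Y = -1723 (Y = 5 - (-32)*(-21 - 33) = 5 - (-32)*(-54) = 5 - 1*1728 = 5 - 1728 = -1723)
H - Y = -78 - 1*(-1723) = -78 + 1723 = 1645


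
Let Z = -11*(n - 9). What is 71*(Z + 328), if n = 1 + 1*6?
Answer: 24850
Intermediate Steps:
n = 7 (n = 1 + 6 = 7)
Z = 22 (Z = -11*(7 - 9) = -11*(-2) = 22)
71*(Z + 328) = 71*(22 + 328) = 71*350 = 24850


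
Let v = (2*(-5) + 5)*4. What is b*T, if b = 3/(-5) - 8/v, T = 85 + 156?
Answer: -241/5 ≈ -48.200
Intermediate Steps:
T = 241
v = -20 (v = (-10 + 5)*4 = -5*4 = -20)
b = -1/5 (b = 3/(-5) - 8/(-20) = 3*(-1/5) - 8*(-1/20) = -3/5 + 2/5 = -1/5 ≈ -0.20000)
b*T = -1/5*241 = -241/5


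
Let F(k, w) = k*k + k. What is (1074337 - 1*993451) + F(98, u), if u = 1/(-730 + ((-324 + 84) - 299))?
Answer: 90588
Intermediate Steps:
u = -1/1269 (u = 1/(-730 + (-240 - 299)) = 1/(-730 - 539) = 1/(-1269) = -1/1269 ≈ -0.00078802)
F(k, w) = k + k² (F(k, w) = k² + k = k + k²)
(1074337 - 1*993451) + F(98, u) = (1074337 - 1*993451) + 98*(1 + 98) = (1074337 - 993451) + 98*99 = 80886 + 9702 = 90588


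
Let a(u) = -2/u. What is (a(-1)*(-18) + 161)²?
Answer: 15625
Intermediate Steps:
(a(-1)*(-18) + 161)² = (-2/(-1)*(-18) + 161)² = (-2*(-1)*(-18) + 161)² = (2*(-18) + 161)² = (-36 + 161)² = 125² = 15625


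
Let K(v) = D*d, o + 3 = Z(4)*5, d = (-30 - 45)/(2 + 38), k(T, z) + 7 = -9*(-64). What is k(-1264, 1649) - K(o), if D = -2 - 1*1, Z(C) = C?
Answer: 4507/8 ≈ 563.38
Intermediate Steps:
k(T, z) = 569 (k(T, z) = -7 - 9*(-64) = -7 + 576 = 569)
D = -3 (D = -2 - 1 = -3)
d = -15/8 (d = -75/40 = -75*1/40 = -15/8 ≈ -1.8750)
o = 17 (o = -3 + 4*5 = -3 + 20 = 17)
K(v) = 45/8 (K(v) = -3*(-15/8) = 45/8)
k(-1264, 1649) - K(o) = 569 - 1*45/8 = 569 - 45/8 = 4507/8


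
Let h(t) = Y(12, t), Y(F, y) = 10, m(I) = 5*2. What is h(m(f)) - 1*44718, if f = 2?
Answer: -44708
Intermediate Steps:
m(I) = 10
h(t) = 10
h(m(f)) - 1*44718 = 10 - 1*44718 = 10 - 44718 = -44708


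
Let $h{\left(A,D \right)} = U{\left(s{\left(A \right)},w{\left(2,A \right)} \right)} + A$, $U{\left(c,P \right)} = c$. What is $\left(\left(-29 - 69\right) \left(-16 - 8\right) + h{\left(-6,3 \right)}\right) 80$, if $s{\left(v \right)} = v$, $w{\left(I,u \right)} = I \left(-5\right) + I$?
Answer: $187200$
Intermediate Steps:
$w{\left(I,u \right)} = - 4 I$ ($w{\left(I,u \right)} = - 5 I + I = - 4 I$)
$h{\left(A,D \right)} = 2 A$ ($h{\left(A,D \right)} = A + A = 2 A$)
$\left(\left(-29 - 69\right) \left(-16 - 8\right) + h{\left(-6,3 \right)}\right) 80 = \left(\left(-29 - 69\right) \left(-16 - 8\right) + 2 \left(-6\right)\right) 80 = \left(\left(-98\right) \left(-24\right) - 12\right) 80 = \left(2352 - 12\right) 80 = 2340 \cdot 80 = 187200$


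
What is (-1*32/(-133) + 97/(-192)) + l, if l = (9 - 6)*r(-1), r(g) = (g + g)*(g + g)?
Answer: 299675/25536 ≈ 11.735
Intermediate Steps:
r(g) = 4*g² (r(g) = (2*g)*(2*g) = 4*g²)
l = 12 (l = (9 - 6)*(4*(-1)²) = 3*(4*1) = 3*4 = 12)
(-1*32/(-133) + 97/(-192)) + l = (-1*32/(-133) + 97/(-192)) + 12 = (-32*(-1/133) + 97*(-1/192)) + 12 = (32/133 - 97/192) + 12 = -6757/25536 + 12 = 299675/25536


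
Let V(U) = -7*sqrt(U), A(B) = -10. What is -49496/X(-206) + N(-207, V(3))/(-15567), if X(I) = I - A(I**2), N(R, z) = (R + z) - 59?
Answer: 192639092/762783 + 7*sqrt(3)/15567 ≈ 252.55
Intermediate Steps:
N(R, z) = -59 + R + z
X(I) = 10 + I (X(I) = I - 1*(-10) = I + 10 = 10 + I)
-49496/X(-206) + N(-207, V(3))/(-15567) = -49496/(10 - 206) + (-59 - 207 - 7*sqrt(3))/(-15567) = -49496/(-196) + (-266 - 7*sqrt(3))*(-1/15567) = -49496*(-1/196) + (266/15567 + 7*sqrt(3)/15567) = 12374/49 + (266/15567 + 7*sqrt(3)/15567) = 192639092/762783 + 7*sqrt(3)/15567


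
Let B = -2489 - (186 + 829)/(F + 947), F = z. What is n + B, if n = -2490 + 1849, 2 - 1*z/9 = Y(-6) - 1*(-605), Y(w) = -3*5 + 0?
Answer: -2719767/869 ≈ -3129.8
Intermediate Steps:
Y(w) = -15 (Y(w) = -15 + 0 = -15)
z = -5292 (z = 18 - 9*(-15 - 1*(-605)) = 18 - 9*(-15 + 605) = 18 - 9*590 = 18 - 5310 = -5292)
F = -5292
n = -641
B = -2162738/869 (B = -2489 - (186 + 829)/(-5292 + 947) = -2489 - 1015/(-4345) = -2489 - 1015*(-1)/4345 = -2489 - 1*(-203/869) = -2489 + 203/869 = -2162738/869 ≈ -2488.8)
n + B = -641 - 2162738/869 = -2719767/869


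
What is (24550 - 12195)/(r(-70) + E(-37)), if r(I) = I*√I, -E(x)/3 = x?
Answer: 1371405/355321 + 864850*I*√70/355321 ≈ 3.8596 + 20.364*I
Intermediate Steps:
E(x) = -3*x
r(I) = I^(3/2)
(24550 - 12195)/(r(-70) + E(-37)) = (24550 - 12195)/((-70)^(3/2) - 3*(-37)) = 12355/(-70*I*√70 + 111) = 12355/(111 - 70*I*√70)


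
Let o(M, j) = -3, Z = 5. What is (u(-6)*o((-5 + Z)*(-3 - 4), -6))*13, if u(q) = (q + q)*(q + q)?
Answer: -5616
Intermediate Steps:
u(q) = 4*q**2 (u(q) = (2*q)*(2*q) = 4*q**2)
(u(-6)*o((-5 + Z)*(-3 - 4), -6))*13 = ((4*(-6)**2)*(-3))*13 = ((4*36)*(-3))*13 = (144*(-3))*13 = -432*13 = -5616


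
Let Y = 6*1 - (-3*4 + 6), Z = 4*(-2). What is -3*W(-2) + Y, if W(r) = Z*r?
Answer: -36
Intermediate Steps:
Z = -8
Y = 12 (Y = 6 - (-12 + 6) = 6 - 1*(-6) = 6 + 6 = 12)
W(r) = -8*r
-3*W(-2) + Y = -(-24)*(-2) + 12 = -3*16 + 12 = -48 + 12 = -36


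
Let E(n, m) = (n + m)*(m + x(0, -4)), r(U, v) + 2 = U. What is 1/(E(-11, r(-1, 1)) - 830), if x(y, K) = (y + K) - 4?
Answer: -1/676 ≈ -0.0014793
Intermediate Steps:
x(y, K) = -4 + K + y (x(y, K) = (K + y) - 4 = -4 + K + y)
r(U, v) = -2 + U
E(n, m) = (-8 + m)*(m + n) (E(n, m) = (n + m)*(m + (-4 - 4 + 0)) = (m + n)*(m - 8) = (m + n)*(-8 + m) = (-8 + m)*(m + n))
1/(E(-11, r(-1, 1)) - 830) = 1/(((-2 - 1)**2 - 8*(-2 - 1) - 8*(-11) + (-2 - 1)*(-11)) - 830) = 1/(((-3)**2 - 8*(-3) + 88 - 3*(-11)) - 830) = 1/((9 + 24 + 88 + 33) - 830) = 1/(154 - 830) = 1/(-676) = -1/676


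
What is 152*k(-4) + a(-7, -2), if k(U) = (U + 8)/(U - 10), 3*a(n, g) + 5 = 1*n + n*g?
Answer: -898/21 ≈ -42.762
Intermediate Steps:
a(n, g) = -5/3 + n/3 + g*n/3 (a(n, g) = -5/3 + (1*n + n*g)/3 = -5/3 + (n + g*n)/3 = -5/3 + (n/3 + g*n/3) = -5/3 + n/3 + g*n/3)
k(U) = (8 + U)/(-10 + U)
152*k(-4) + a(-7, -2) = 152*((8 - 4)/(-10 - 4)) + (-5/3 + (⅓)*(-7) + (⅓)*(-2)*(-7)) = 152*(4/(-14)) + (-5/3 - 7/3 + 14/3) = 152*(-1/14*4) + ⅔ = 152*(-2/7) + ⅔ = -304/7 + ⅔ = -898/21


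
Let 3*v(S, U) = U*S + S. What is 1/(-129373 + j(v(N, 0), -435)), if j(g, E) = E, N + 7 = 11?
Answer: -1/129808 ≈ -7.7037e-6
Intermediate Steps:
N = 4 (N = -7 + 11 = 4)
v(S, U) = S/3 + S*U/3 (v(S, U) = (U*S + S)/3 = (S*U + S)/3 = (S + S*U)/3 = S/3 + S*U/3)
1/(-129373 + j(v(N, 0), -435)) = 1/(-129373 - 435) = 1/(-129808) = -1/129808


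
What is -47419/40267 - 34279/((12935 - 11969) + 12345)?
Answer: -2011506802/535994037 ≈ -3.7529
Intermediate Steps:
-47419/40267 - 34279/((12935 - 11969) + 12345) = -47419*1/40267 - 34279/(966 + 12345) = -47419/40267 - 34279/13311 = -2011506802/535994037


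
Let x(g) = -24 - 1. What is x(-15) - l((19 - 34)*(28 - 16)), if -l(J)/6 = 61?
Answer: 341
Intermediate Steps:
x(g) = -25
l(J) = -366 (l(J) = -6*61 = -366)
x(-15) - l((19 - 34)*(28 - 16)) = -25 - 1*(-366) = -25 + 366 = 341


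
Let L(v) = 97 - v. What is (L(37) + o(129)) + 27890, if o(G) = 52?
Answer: 28002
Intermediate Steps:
(L(37) + o(129)) + 27890 = ((97 - 1*37) + 52) + 27890 = ((97 - 37) + 52) + 27890 = (60 + 52) + 27890 = 112 + 27890 = 28002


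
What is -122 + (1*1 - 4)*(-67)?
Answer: 79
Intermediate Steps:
-122 + (1*1 - 4)*(-67) = -122 + (1 - 4)*(-67) = -122 - 3*(-67) = -122 + 201 = 79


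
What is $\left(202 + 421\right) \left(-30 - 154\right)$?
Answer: $-114632$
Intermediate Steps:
$\left(202 + 421\right) \left(-30 - 154\right) = 623 \left(-184\right) = -114632$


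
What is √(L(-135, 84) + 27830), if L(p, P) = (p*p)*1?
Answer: √46055 ≈ 214.60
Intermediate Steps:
L(p, P) = p² (L(p, P) = p²*1 = p²)
√(L(-135, 84) + 27830) = √((-135)² + 27830) = √(18225 + 27830) = √46055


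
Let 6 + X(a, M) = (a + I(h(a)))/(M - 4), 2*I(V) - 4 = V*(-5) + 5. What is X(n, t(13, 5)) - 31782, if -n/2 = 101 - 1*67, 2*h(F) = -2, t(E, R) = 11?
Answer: -222577/7 ≈ -31797.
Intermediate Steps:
h(F) = -1 (h(F) = (½)*(-2) = -1)
I(V) = 9/2 - 5*V/2 (I(V) = 2 + (V*(-5) + 5)/2 = 2 + (-5*V + 5)/2 = 2 + (5 - 5*V)/2 = 2 + (5/2 - 5*V/2) = 9/2 - 5*V/2)
n = -68 (n = -2*(101 - 1*67) = -2*(101 - 67) = -2*34 = -68)
X(a, M) = -6 + (7 + a)/(-4 + M) (X(a, M) = -6 + (a + (9/2 - 5/2*(-1)))/(M - 4) = -6 + (a + (9/2 + 5/2))/(-4 + M) = -6 + (a + 7)/(-4 + M) = -6 + (7 + a)/(-4 + M))
X(n, t(13, 5)) - 31782 = (31 - 68 - 6*11)/(-4 + 11) - 31782 = (31 - 68 - 66)/7 - 31782 = (⅐)*(-103) - 31782 = -103/7 - 31782 = -222577/7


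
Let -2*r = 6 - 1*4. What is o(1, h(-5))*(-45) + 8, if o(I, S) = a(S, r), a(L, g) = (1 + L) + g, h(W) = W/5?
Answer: 53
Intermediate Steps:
r = -1 (r = -(6 - 1*4)/2 = -(6 - 4)/2 = -1/2*2 = -1)
h(W) = W/5 (h(W) = W*(1/5) = W/5)
a(L, g) = 1 + L + g
o(I, S) = S (o(I, S) = 1 + S - 1 = S)
o(1, h(-5))*(-45) + 8 = ((1/5)*(-5))*(-45) + 8 = -1*(-45) + 8 = 45 + 8 = 53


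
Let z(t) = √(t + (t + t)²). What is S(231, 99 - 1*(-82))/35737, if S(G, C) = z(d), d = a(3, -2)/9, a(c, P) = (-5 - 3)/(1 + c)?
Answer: I*√2/321633 ≈ 4.397e-6*I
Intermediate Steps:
a(c, P) = -8/(1 + c)
d = -2/9 (d = -8/(1 + 3)/9 = -8/4*(⅑) = -8*¼*(⅑) = -2*⅑ = -2/9 ≈ -0.22222)
z(t) = √(t + 4*t²) (z(t) = √(t + (2*t)²) = √(t + 4*t²))
S(G, C) = I*√2/9 (S(G, C) = √(-2*(1 + 4*(-2/9))/9) = √(-2*(1 - 8/9)/9) = √(-2/9*⅑) = √(-2/81) = I*√2/9)
S(231, 99 - 1*(-82))/35737 = (I*√2/9)/35737 = (I*√2/9)*(1/35737) = I*√2/321633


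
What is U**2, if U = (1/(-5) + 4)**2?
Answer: 130321/625 ≈ 208.51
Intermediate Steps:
U = 361/25 (U = (1*(-1/5) + 4)**2 = (-1/5 + 4)**2 = (19/5)**2 = 361/25 ≈ 14.440)
U**2 = (361/25)**2 = 130321/625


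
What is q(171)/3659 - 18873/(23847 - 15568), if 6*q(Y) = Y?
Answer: -137640711/60585722 ≈ -2.2718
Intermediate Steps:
q(Y) = Y/6
q(171)/3659 - 18873/(23847 - 15568) = ((⅙)*171)/3659 - 18873/(23847 - 15568) = (57/2)*(1/3659) - 18873/8279 = 57/7318 - 18873*1/8279 = 57/7318 - 18873/8279 = -137640711/60585722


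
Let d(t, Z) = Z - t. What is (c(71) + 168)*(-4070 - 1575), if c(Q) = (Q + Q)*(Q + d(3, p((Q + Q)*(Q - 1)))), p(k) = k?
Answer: -8023261080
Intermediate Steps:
c(Q) = 2*Q*(-3 + Q + 2*Q*(-1 + Q)) (c(Q) = (Q + Q)*(Q + ((Q + Q)*(Q - 1) - 1*3)) = (2*Q)*(Q + ((2*Q)*(-1 + Q) - 3)) = (2*Q)*(Q + (2*Q*(-1 + Q) - 3)) = (2*Q)*(Q + (-3 + 2*Q*(-1 + Q))) = (2*Q)*(-3 + Q + 2*Q*(-1 + Q)) = 2*Q*(-3 + Q + 2*Q*(-1 + Q)))
(c(71) + 168)*(-4070 - 1575) = (2*71*(-3 - 1*71 + 2*71²) + 168)*(-4070 - 1575) = (2*71*(-3 - 71 + 2*5041) + 168)*(-5645) = (2*71*(-3 - 71 + 10082) + 168)*(-5645) = (2*71*10008 + 168)*(-5645) = (1421136 + 168)*(-5645) = 1421304*(-5645) = -8023261080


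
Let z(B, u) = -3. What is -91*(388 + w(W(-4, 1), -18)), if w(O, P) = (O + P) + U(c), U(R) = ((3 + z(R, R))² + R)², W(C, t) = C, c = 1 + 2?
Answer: -34125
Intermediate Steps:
c = 3
U(R) = R² (U(R) = ((3 - 3)² + R)² = (0² + R)² = (0 + R)² = R²)
w(O, P) = 9 + O + P (w(O, P) = (O + P) + 3² = (O + P) + 9 = 9 + O + P)
-91*(388 + w(W(-4, 1), -18)) = -91*(388 + (9 - 4 - 18)) = -91*(388 - 13) = -91*375 = -34125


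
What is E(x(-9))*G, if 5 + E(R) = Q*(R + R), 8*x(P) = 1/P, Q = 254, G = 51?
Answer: -3689/6 ≈ -614.83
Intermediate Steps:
x(P) = 1/(8*P)
E(R) = -5 + 508*R (E(R) = -5 + 254*(R + R) = -5 + 254*(2*R) = -5 + 508*R)
E(x(-9))*G = (-5 + 508*((1/8)/(-9)))*51 = (-5 + 508*((1/8)*(-1/9)))*51 = (-5 + 508*(-1/72))*51 = (-5 - 127/18)*51 = -217/18*51 = -3689/6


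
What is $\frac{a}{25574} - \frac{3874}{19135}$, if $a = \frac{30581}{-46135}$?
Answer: $- \frac{914269841939}{4515310787230} \approx -0.20248$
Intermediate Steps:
$a = - \frac{30581}{46135}$ ($a = 30581 \left(- \frac{1}{46135}\right) = - \frac{30581}{46135} \approx -0.66286$)
$\frac{a}{25574} - \frac{3874}{19135} = - \frac{30581}{46135 \cdot 25574} - \frac{3874}{19135} = \left(- \frac{30581}{46135}\right) \frac{1}{25574} - \frac{3874}{19135} = - \frac{30581}{1179856490} - \frac{3874}{19135} = - \frac{914269841939}{4515310787230}$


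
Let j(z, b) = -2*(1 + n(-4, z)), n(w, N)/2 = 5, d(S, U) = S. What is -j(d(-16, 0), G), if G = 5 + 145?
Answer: 22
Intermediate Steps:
n(w, N) = 10 (n(w, N) = 2*5 = 10)
G = 150
j(z, b) = -22 (j(z, b) = -2*(1 + 10) = -2*11 = -22)
-j(d(-16, 0), G) = -1*(-22) = 22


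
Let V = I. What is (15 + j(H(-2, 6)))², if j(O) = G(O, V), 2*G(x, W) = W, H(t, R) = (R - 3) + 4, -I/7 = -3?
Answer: 2601/4 ≈ 650.25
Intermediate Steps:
I = 21 (I = -7*(-3) = 21)
V = 21
H(t, R) = 1 + R (H(t, R) = (-3 + R) + 4 = 1 + R)
G(x, W) = W/2
j(O) = 21/2 (j(O) = (½)*21 = 21/2)
(15 + j(H(-2, 6)))² = (15 + 21/2)² = (51/2)² = 2601/4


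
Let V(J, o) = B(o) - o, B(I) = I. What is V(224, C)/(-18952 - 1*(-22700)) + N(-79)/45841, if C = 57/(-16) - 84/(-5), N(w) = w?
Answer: -79/45841 ≈ -0.0017233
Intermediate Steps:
C = 1059/80 (C = 57*(-1/16) - 84*(-⅕) = -57/16 + 84/5 = 1059/80 ≈ 13.238)
V(J, o) = 0 (V(J, o) = o - o = 0)
V(224, C)/(-18952 - 1*(-22700)) + N(-79)/45841 = 0/(-18952 - 1*(-22700)) - 79/45841 = 0/(-18952 + 22700) - 79*1/45841 = 0/3748 - 79/45841 = 0*(1/3748) - 79/45841 = 0 - 79/45841 = -79/45841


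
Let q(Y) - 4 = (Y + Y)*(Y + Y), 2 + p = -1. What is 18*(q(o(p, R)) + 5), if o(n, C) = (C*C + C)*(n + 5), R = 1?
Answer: 1314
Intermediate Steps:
p = -3 (p = -2 - 1 = -3)
o(n, C) = (5 + n)*(C + C**2) (o(n, C) = (C**2 + C)*(5 + n) = (C + C**2)*(5 + n) = (5 + n)*(C + C**2))
q(Y) = 4 + 4*Y**2 (q(Y) = 4 + (Y + Y)*(Y + Y) = 4 + (2*Y)*(2*Y) = 4 + 4*Y**2)
18*(q(o(p, R)) + 5) = 18*((4 + 4*(1*(5 - 3 + 5*1 + 1*(-3)))**2) + 5) = 18*((4 + 4*(1*(5 - 3 + 5 - 3))**2) + 5) = 18*((4 + 4*(1*4)**2) + 5) = 18*((4 + 4*4**2) + 5) = 18*((4 + 4*16) + 5) = 18*((4 + 64) + 5) = 18*(68 + 5) = 18*73 = 1314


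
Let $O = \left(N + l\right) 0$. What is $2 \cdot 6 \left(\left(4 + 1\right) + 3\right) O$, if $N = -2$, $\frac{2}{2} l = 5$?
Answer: $0$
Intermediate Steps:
$l = 5$
$O = 0$ ($O = \left(-2 + 5\right) 0 = 3 \cdot 0 = 0$)
$2 \cdot 6 \left(\left(4 + 1\right) + 3\right) O = 2 \cdot 6 \left(\left(4 + 1\right) + 3\right) 0 = 12 \left(5 + 3\right) 0 = 12 \cdot 8 \cdot 0 = 96 \cdot 0 = 0$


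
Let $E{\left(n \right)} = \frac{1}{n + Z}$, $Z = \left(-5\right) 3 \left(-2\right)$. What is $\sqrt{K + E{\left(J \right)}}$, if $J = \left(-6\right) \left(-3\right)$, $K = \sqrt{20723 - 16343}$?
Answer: $\frac{\sqrt{3 + 288 \sqrt{1095}}}{12} \approx 8.1365$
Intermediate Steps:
$Z = 30$ ($Z = \left(-15\right) \left(-2\right) = 30$)
$K = 2 \sqrt{1095}$ ($K = \sqrt{4380} = 2 \sqrt{1095} \approx 66.182$)
$J = 18$
$E{\left(n \right)} = \frac{1}{30 + n}$ ($E{\left(n \right)} = \frac{1}{n + 30} = \frac{1}{30 + n}$)
$\sqrt{K + E{\left(J \right)}} = \sqrt{2 \sqrt{1095} + \frac{1}{30 + 18}} = \sqrt{2 \sqrt{1095} + \frac{1}{48}} = \sqrt{\frac{1}{48} + 2 \sqrt{1095}}$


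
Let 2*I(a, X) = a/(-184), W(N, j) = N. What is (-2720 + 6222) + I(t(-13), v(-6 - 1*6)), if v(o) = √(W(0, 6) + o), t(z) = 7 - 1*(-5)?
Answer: 322181/92 ≈ 3502.0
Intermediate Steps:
t(z) = 12 (t(z) = 7 + 5 = 12)
v(o) = √o (v(o) = √(0 + o) = √o)
I(a, X) = -a/368 (I(a, X) = (a/(-184))/2 = (a*(-1/184))/2 = (-a/184)/2 = -a/368)
(-2720 + 6222) + I(t(-13), v(-6 - 1*6)) = (-2720 + 6222) - 1/368*12 = 3502 - 3/92 = 322181/92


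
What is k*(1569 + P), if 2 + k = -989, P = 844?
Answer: -2391283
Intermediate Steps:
k = -991 (k = -2 - 989 = -991)
k*(1569 + P) = -991*(1569 + 844) = -991*2413 = -2391283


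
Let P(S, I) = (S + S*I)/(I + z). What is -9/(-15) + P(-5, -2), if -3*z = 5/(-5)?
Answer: -12/5 ≈ -2.4000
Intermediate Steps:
z = ⅓ (z = -5/(3*(-5)) = -5*(-1)/(3*5) = -⅓*(-1) = ⅓ ≈ 0.33333)
P(S, I) = (S + I*S)/(⅓ + I) (P(S, I) = (S + S*I)/(I + ⅓) = (S + I*S)/(⅓ + I))
-9/(-15) + P(-5, -2) = -9/(-15) + 3*(-5)*(1 - 2)/(1 + 3*(-2)) = -9*(-1/15) + 3*(-5)*(-1)/(1 - 6) = ⅗ + 3*(-5)*(-1)/(-5) = ⅗ + 3*(-5)*(-⅕)*(-1) = ⅗ - 3 = -12/5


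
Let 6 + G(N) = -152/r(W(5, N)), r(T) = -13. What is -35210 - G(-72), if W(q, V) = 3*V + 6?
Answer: -457804/13 ≈ -35216.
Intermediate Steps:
W(q, V) = 6 + 3*V
G(N) = 74/13 (G(N) = -6 - 152/(-13) = -6 - 152*(-1/13) = -6 + 152/13 = 74/13)
-35210 - G(-72) = -35210 - 1*74/13 = -35210 - 74/13 = -457804/13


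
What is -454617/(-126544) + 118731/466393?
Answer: 11950256955/3106275568 ≈ 3.8471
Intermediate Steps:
-454617/(-126544) + 118731/466393 = -454617*(-1/126544) + 118731*(1/466393) = 454617/126544 + 6249/24547 = 11950256955/3106275568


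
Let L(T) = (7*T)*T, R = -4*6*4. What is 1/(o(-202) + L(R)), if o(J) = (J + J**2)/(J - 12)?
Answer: 107/6882483 ≈ 1.5547e-5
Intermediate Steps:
o(J) = (J + J**2)/(-12 + J)
R = -96 (R = -24*4 = -96)
L(T) = 7*T**2
1/(o(-202) + L(R)) = 1/(-202*(1 - 202)/(-12 - 202) + 7*(-96)**2) = 1/(-202*(-201)/(-214) + 7*9216) = 1/(-202*(-1/214)*(-201) + 64512) = 1/(-20301/107 + 64512) = 1/(6882483/107) = 107/6882483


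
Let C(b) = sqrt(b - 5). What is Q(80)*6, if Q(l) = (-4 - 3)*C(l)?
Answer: -210*sqrt(3) ≈ -363.73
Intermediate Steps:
C(b) = sqrt(-5 + b)
Q(l) = -7*sqrt(-5 + l) (Q(l) = (-4 - 3)*sqrt(-5 + l) = -7*sqrt(-5 + l))
Q(80)*6 = -7*sqrt(-5 + 80)*6 = -35*sqrt(3)*6 = -210*sqrt(3)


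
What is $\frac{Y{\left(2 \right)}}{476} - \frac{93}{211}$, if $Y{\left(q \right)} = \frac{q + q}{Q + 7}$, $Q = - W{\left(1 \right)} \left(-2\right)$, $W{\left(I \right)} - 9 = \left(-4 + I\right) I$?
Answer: $- \frac{210062}{477071} \approx -0.44032$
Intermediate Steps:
$W{\left(I \right)} = 9 + I \left(-4 + I\right)$ ($W{\left(I \right)} = 9 + \left(-4 + I\right) I = 9 + I \left(-4 + I\right)$)
$Q = 12$ ($Q = - (9 + 1^{2} - 4) \left(-2\right) = - (9 + 1 - 4) \left(-2\right) = \left(-1\right) 6 \left(-2\right) = \left(-6\right) \left(-2\right) = 12$)
$Y{\left(q \right)} = \frac{2 q}{19}$ ($Y{\left(q \right)} = \frac{q + q}{12 + 7} = \frac{2 q}{19}$)
$\frac{Y{\left(2 \right)}}{476} - \frac{93}{211} = \frac{\frac{2}{19} \cdot 2}{476} - \frac{93}{211} = \frac{4}{19} \cdot \frac{1}{476} - \frac{93}{211} = \frac{1}{2261} - \frac{93}{211} = - \frac{210062}{477071}$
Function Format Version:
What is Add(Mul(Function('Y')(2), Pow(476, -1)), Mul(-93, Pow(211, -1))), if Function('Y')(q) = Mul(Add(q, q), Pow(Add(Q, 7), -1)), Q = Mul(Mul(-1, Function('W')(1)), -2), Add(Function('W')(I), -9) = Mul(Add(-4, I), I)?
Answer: Rational(-210062, 477071) ≈ -0.44032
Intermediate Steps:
Function('W')(I) = Add(9, Mul(I, Add(-4, I))) (Function('W')(I) = Add(9, Mul(Add(-4, I), I)) = Add(9, Mul(I, Add(-4, I))))
Q = 12 (Q = Mul(Mul(-1, Add(9, Pow(1, 2), Mul(-4, 1))), -2) = Mul(Mul(-1, Add(9, 1, -4)), -2) = Mul(Mul(-1, 6), -2) = Mul(-6, -2) = 12)
Function('Y')(q) = Mul(Rational(2, 19), q) (Function('Y')(q) = Mul(Add(q, q), Pow(Add(12, 7), -1)) = Mul(Mul(2, q), Pow(19, -1)) = Mul(Mul(2, q), Rational(1, 19)) = Mul(Rational(2, 19), q))
Add(Mul(Function('Y')(2), Pow(476, -1)), Mul(-93, Pow(211, -1))) = Add(Mul(Mul(Rational(2, 19), 2), Pow(476, -1)), Mul(-93, Pow(211, -1))) = Add(Mul(Rational(4, 19), Rational(1, 476)), Mul(-93, Rational(1, 211))) = Add(Rational(1, 2261), Rational(-93, 211)) = Rational(-210062, 477071)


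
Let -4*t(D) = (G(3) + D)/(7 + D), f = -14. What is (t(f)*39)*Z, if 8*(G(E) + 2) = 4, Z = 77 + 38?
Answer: -139035/56 ≈ -2482.8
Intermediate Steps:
Z = 115
G(E) = -3/2 (G(E) = -2 + (1/8)*4 = -2 + 1/2 = -3/2)
t(D) = -(-3/2 + D)/(4*(7 + D))
(t(f)*39)*Z = (((3 - 2*(-14))/(8*(7 - 14)))*39)*115 = (((1/8)*(3 + 28)/(-7))*39)*115 = (((1/8)*(-1/7)*31)*39)*115 = -31/56*39*115 = -1209/56*115 = -139035/56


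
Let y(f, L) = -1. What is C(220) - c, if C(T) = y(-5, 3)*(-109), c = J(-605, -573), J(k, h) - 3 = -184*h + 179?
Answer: -105505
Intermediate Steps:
J(k, h) = 182 - 184*h (J(k, h) = 3 + (-184*h + 179) = 3 + (179 - 184*h) = 182 - 184*h)
c = 105614 (c = 182 - 184*(-573) = 182 + 105432 = 105614)
C(T) = 109 (C(T) = -1*(-109) = 109)
C(220) - c = 109 - 1*105614 = 109 - 105614 = -105505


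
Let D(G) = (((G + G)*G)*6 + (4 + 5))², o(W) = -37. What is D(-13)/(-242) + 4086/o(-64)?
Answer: -154515465/8954 ≈ -17257.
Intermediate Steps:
D(G) = (9 + 12*G²)² (D(G) = (((2*G)*G)*6 + 9)² = ((2*G²)*6 + 9)² = (12*G² + 9)² = (9 + 12*G²)²)
D(-13)/(-242) + 4086/o(-64) = (9*(3 + 4*(-13)²)²)/(-242) + 4086/(-37) = (9*(3 + 4*169)²)*(-1/242) + 4086*(-1/37) = (9*(3 + 676)²)*(-1/242) - 4086/37 = (9*679²)*(-1/242) - 4086/37 = (9*461041)*(-1/242) - 4086/37 = 4149369*(-1/242) - 4086/37 = -4149369/242 - 4086/37 = -154515465/8954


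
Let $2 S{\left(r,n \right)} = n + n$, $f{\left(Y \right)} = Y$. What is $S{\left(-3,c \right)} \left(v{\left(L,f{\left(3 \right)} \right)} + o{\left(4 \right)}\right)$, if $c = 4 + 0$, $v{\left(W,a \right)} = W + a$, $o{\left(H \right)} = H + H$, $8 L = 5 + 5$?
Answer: $49$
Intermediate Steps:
$L = \frac{5}{4}$ ($L = \frac{5 + 5}{8} = \frac{1}{8} \cdot 10 = \frac{5}{4} \approx 1.25$)
$o{\left(H \right)} = 2 H$
$c = 4$
$S{\left(r,n \right)} = n$ ($S{\left(r,n \right)} = \frac{n + n}{2} = \frac{2 n}{2} = n$)
$S{\left(-3,c \right)} \left(v{\left(L,f{\left(3 \right)} \right)} + o{\left(4 \right)}\right) = 4 \left(\left(\frac{5}{4} + 3\right) + 2 \cdot 4\right) = 4 \left(\frac{17}{4} + 8\right) = 4 \cdot \frac{49}{4} = 49$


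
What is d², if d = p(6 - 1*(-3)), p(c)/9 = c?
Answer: 6561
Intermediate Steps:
p(c) = 9*c
d = 81 (d = 9*(6 - 1*(-3)) = 9*(6 + 3) = 9*9 = 81)
d² = 81² = 6561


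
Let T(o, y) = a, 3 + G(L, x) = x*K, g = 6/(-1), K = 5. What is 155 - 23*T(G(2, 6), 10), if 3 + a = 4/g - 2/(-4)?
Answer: 1367/6 ≈ 227.83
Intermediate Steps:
g = -6 (g = 6*(-1) = -6)
G(L, x) = -3 + 5*x (G(L, x) = -3 + x*5 = -3 + 5*x)
a = -19/6 (a = -3 + (4/(-6) - 2/(-4)) = -3 + (4*(-1/6) - 2*(-1/4)) = -3 + (-2/3 + 1/2) = -3 - 1/6 = -19/6 ≈ -3.1667)
T(o, y) = -19/6
155 - 23*T(G(2, 6), 10) = 155 - 23*(-19/6) = 155 + 437/6 = 1367/6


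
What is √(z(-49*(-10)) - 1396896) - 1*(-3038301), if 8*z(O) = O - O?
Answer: 3038301 + 4*I*√87306 ≈ 3.0383e+6 + 1181.9*I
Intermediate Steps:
z(O) = 0 (z(O) = (O - O)/8 = (⅛)*0 = 0)
√(z(-49*(-10)) - 1396896) - 1*(-3038301) = √(0 - 1396896) - 1*(-3038301) = √(-1396896) + 3038301 = 4*I*√87306 + 3038301 = 3038301 + 4*I*√87306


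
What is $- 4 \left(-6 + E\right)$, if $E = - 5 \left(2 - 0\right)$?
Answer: $64$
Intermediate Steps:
$E = -10$ ($E = - 5 \left(2 + 0\right) = \left(-5\right) 2 = -10$)
$- 4 \left(-6 + E\right) = - 4 \left(-6 - 10\right) = \left(-4\right) \left(-16\right) = 64$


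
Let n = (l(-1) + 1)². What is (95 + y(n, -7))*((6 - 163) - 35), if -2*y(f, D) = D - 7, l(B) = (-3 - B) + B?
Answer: -19584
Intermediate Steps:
l(B) = -3
n = 4 (n = (-3 + 1)² = (-2)² = 4)
y(f, D) = 7/2 - D/2 (y(f, D) = -(D - 7)/2 = -(-7 + D)/2 = 7/2 - D/2)
(95 + y(n, -7))*((6 - 163) - 35) = (95 + (7/2 - ½*(-7)))*((6 - 163) - 35) = (95 + (7/2 + 7/2))*(-157 - 35) = (95 + 7)*(-192) = 102*(-192) = -19584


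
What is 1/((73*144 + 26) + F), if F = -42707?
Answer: -1/32169 ≈ -3.1086e-5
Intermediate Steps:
1/((73*144 + 26) + F) = 1/((73*144 + 26) - 42707) = 1/((10512 + 26) - 42707) = 1/(10538 - 42707) = 1/(-32169) = -1/32169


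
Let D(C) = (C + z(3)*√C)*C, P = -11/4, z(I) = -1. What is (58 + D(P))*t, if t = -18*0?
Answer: 0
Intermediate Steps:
t = 0
P = -11/4 (P = -11*¼ = -11/4 ≈ -2.7500)
D(C) = C*(C - √C) (D(C) = (C - √C)*C = C*(C - √C))
(58 + D(P))*t = (58 + ((-11/4)² - (-11/4)^(3/2)))*0 = (58 + (121/16 - (-11)*I*√11/8))*0 = (58 + (121/16 + 11*I*√11/8))*0 = (1049/16 + 11*I*√11/8)*0 = 0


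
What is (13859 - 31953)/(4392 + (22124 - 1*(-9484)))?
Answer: -9047/18000 ≈ -0.50261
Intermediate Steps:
(13859 - 31953)/(4392 + (22124 - 1*(-9484))) = -18094/(4392 + (22124 + 9484)) = -18094/(4392 + 31608) = -18094/36000 = -18094*1/36000 = -9047/18000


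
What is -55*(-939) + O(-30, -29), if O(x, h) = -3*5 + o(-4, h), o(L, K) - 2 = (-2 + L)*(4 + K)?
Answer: 51782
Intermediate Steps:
o(L, K) = 2 + (-2 + L)*(4 + K)
O(x, h) = -37 - 6*h (O(x, h) = -3*5 + (-6 - 2*h + 4*(-4) + h*(-4)) = -15 + (-6 - 2*h - 16 - 4*h) = -15 + (-22 - 6*h) = -37 - 6*h)
-55*(-939) + O(-30, -29) = -55*(-939) + (-37 - 6*(-29)) = 51645 + (-37 + 174) = 51645 + 137 = 51782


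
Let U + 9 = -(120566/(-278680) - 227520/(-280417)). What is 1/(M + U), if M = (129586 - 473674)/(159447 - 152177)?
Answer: -28406292575060/1610880496829207 ≈ -0.017634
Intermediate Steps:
U = -366458001809/39073304780 (U = -9 - (120566/(-278680) - 227520/(-280417)) = -9 - (120566*(-1/278680) - 227520*(-1/280417)) = -9 - (-60283/139340 + 227520/280417) = -9 - 1*14798258789/39073304780 = -9 - 14798258789/39073304780 = -366458001809/39073304780 ≈ -9.3787)
M = -172044/3635 (M = -344088/7270 = -344088*1/7270 = -172044/3635 ≈ -47.330)
1/(M + U) = 1/(-172044/3635 - 366458001809/39073304780) = 1/(-1610880496829207/28406292575060) = -28406292575060/1610880496829207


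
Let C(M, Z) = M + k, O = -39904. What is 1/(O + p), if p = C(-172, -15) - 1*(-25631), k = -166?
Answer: -1/14611 ≈ -6.8442e-5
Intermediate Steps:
C(M, Z) = -166 + M (C(M, Z) = M - 166 = -166 + M)
p = 25293 (p = (-166 - 172) - 1*(-25631) = -338 + 25631 = 25293)
1/(O + p) = 1/(-39904 + 25293) = 1/(-14611) = -1/14611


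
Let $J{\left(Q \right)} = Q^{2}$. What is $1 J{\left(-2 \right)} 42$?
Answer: $168$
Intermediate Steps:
$1 J{\left(-2 \right)} 42 = 1 \left(-2\right)^{2} \cdot 42 = 1 \cdot 4 \cdot 42 = 4 \cdot 42 = 168$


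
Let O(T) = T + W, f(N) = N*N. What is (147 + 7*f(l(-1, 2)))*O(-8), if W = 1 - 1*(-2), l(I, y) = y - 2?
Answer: -735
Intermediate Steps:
l(I, y) = -2 + y
f(N) = N²
W = 3 (W = 1 + 2 = 3)
O(T) = 3 + T (O(T) = T + 3 = 3 + T)
(147 + 7*f(l(-1, 2)))*O(-8) = (147 + 7*(-2 + 2)²)*(3 - 8) = (147 + 7*0²)*(-5) = (147 + 7*0)*(-5) = (147 + 0)*(-5) = 147*(-5) = -735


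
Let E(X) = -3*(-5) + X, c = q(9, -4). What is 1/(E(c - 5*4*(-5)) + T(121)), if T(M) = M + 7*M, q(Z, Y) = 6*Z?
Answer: 1/1137 ≈ 0.00087951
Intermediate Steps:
T(M) = 8*M
c = 54 (c = 6*9 = 54)
E(X) = 15 + X
1/(E(c - 5*4*(-5)) + T(121)) = 1/((15 + (54 - 5*4*(-5))) + 8*121) = 1/((15 + (54 - 20*(-5))) + 968) = 1/((15 + (54 - 1*(-100))) + 968) = 1/((15 + (54 + 100)) + 968) = 1/((15 + 154) + 968) = 1/(169 + 968) = 1/1137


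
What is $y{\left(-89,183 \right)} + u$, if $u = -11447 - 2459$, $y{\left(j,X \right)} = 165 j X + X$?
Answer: $-2701078$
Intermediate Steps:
$y{\left(j,X \right)} = X + 165 X j$ ($y{\left(j,X \right)} = 165 X j + X = X + 165 X j$)
$u = -13906$
$y{\left(-89,183 \right)} + u = 183 \left(1 + 165 \left(-89\right)\right) - 13906 = 183 \left(1 - 14685\right) - 13906 = 183 \left(-14684\right) - 13906 = -2687172 - 13906 = -2701078$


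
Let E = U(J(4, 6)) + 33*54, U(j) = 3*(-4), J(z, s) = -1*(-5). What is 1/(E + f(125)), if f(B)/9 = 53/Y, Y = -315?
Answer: 35/61897 ≈ 0.00056546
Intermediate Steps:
J(z, s) = 5
U(j) = -12
f(B) = -53/35 (f(B) = 9*(53/(-315)) = 9*(53*(-1/315)) = 9*(-53/315) = -53/35)
E = 1770 (E = -12 + 33*54 = -12 + 1782 = 1770)
1/(E + f(125)) = 1/(1770 - 53/35) = 1/(61897/35) = 35/61897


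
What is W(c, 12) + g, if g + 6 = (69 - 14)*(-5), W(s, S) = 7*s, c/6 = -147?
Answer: -6455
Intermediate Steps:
c = -882 (c = 6*(-147) = -882)
g = -281 (g = -6 + (69 - 14)*(-5) = -6 + 55*(-5) = -6 - 275 = -281)
W(c, 12) + g = 7*(-882) - 281 = -6174 - 281 = -6455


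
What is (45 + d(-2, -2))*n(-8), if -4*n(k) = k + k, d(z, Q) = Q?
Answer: 172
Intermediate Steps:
n(k) = -k/2 (n(k) = -(k + k)/4 = -k/2)
(45 + d(-2, -2))*n(-8) = (45 - 2)*(-1/2*(-8)) = 43*4 = 172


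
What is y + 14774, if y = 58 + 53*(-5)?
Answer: 14567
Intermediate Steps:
y = -207 (y = 58 - 265 = -207)
y + 14774 = -207 + 14774 = 14567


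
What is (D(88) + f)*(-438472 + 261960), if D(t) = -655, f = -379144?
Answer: 67039081088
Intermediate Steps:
(D(88) + f)*(-438472 + 261960) = (-655 - 379144)*(-438472 + 261960) = -379799*(-176512) = 67039081088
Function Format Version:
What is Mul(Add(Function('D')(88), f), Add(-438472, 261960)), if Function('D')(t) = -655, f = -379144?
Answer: 67039081088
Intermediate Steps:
Mul(Add(Function('D')(88), f), Add(-438472, 261960)) = Mul(Add(-655, -379144), Add(-438472, 261960)) = Mul(-379799, -176512) = 67039081088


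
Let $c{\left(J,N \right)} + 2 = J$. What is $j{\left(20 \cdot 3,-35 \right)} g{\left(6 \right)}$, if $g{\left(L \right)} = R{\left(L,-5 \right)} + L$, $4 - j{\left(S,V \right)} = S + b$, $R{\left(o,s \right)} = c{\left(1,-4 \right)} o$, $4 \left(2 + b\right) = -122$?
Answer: $0$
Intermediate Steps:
$b = - \frac{65}{2}$ ($b = -2 + \frac{1}{4} \left(-122\right) = -2 - \frac{61}{2} = - \frac{65}{2} \approx -32.5$)
$c{\left(J,N \right)} = -2 + J$
$R{\left(o,s \right)} = - o$ ($R{\left(o,s \right)} = \left(-2 + 1\right) o = - o$)
$j{\left(S,V \right)} = \frac{73}{2} - S$ ($j{\left(S,V \right)} = 4 - \left(S - \frac{65}{2}\right) = 4 - \left(- \frac{65}{2} + S\right) = \frac{73}{2} - S$)
$g{\left(L \right)} = 0$ ($g{\left(L \right)} = - L + L = 0$)
$j{\left(20 \cdot 3,-35 \right)} g{\left(6 \right)} = \left(\frac{73}{2} - 20 \cdot 3\right) 0 = \left(\frac{73}{2} - 60\right) 0 = \left(- \frac{47}{2}\right) 0 = 0$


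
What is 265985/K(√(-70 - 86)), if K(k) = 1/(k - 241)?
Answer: -64102385 + 531970*I*√39 ≈ -6.4102e+7 + 3.3222e+6*I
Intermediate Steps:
K(k) = 1/(-241 + k)
265985/K(√(-70 - 86)) = 265985/(1/(-241 + √(-70 - 86))) = 265985/(1/(-241 + √(-156))) = 265985/(1/(-241 + 2*I*√39)) = 265985*(-241 + 2*I*√39) = -64102385 + 531970*I*√39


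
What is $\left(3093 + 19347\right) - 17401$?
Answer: $5039$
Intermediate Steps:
$\left(3093 + 19347\right) - 17401 = 22440 - 17401 = 5039$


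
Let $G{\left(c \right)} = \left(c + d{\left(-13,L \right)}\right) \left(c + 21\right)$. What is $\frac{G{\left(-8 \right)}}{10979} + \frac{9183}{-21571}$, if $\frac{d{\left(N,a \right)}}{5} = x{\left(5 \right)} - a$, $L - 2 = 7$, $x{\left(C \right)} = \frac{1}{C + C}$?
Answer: $- \frac{231084729}{473656018} \approx -0.48787$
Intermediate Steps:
$x{\left(C \right)} = \frac{1}{2 C}$
$L = 9$ ($L = 2 + 7 = 9$)
$d{\left(N,a \right)} = \frac{1}{2} - 5 a$ ($d{\left(N,a \right)} = 5 \left(\frac{1}{2 \cdot 5} - a\right) = 5 \left(\frac{1}{2} \cdot \frac{1}{5} - a\right) = 5 \left(\frac{1}{10} - a\right) = \frac{1}{2} - 5 a$)
$G{\left(c \right)} = \left(21 + c\right) \left(- \frac{89}{2} + c\right)$ ($G{\left(c \right)} = \left(c + \left(\frac{1}{2} - 45\right)\right) \left(c + 21\right) = \left(c + \left(\frac{1}{2} - 45\right)\right) \left(21 + c\right) = \left(c - \frac{89}{2}\right) \left(21 + c\right) = \left(- \frac{89}{2} + c\right) \left(21 + c\right) = \left(21 + c\right) \left(- \frac{89}{2} + c\right)$)
$\frac{G{\left(-8 \right)}}{10979} + \frac{9183}{-21571} = \frac{- \frac{1869}{2} + \left(-8\right)^{2} - -188}{10979} + \frac{9183}{-21571} = \left(- \frac{1869}{2} + 64 + 188\right) \frac{1}{10979} + 9183 \left(- \frac{1}{21571}\right) = \left(- \frac{1365}{2}\right) \frac{1}{10979} - \frac{9183}{21571} = - \frac{1365}{21958} - \frac{9183}{21571} = - \frac{231084729}{473656018}$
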